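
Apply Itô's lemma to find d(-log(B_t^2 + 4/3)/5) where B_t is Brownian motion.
d(-log(B_t^2 + 4/3)/5) = (3*(3*B_t^2 - 4)/(5*(3*B_t^2 + 4)^2)) dt + (-6*B_t/(15*B_t^2 + 20)) dB_t

Itô's formula for f(B_t) gives d f(B_t) = f'(B_t) dB_t + (1/2) f''(B_t) dt. Compute derivatives of f(x) = -log(x^2 + 4/3)/5:
  f'(x)  = -6*x/(15*x^2 + 20)
  f''(x) = 6*(3*x^2 - 4)/(5*(3*x^2 + 4)^2)
Substitute x = B_t and multiply the f'' term by 1/2:
  drift     = (1/2) * (6*(3*x^2 - 4)/(5*(3*x^2 + 4)^2)) evaluated at B_t = 3*(3*B_t^2 - 4)/(5*(3*B_t^2 + 4)^2)
  diffusion = (-6*x/(15*x^2 + 20)) evaluated at B_t = -6*B_t/(15*B_t^2 + 20)
Therefore d(-log(B_t^2 + 4/3)/5) = (3*(3*B_t^2 - 4)/(5*(3*B_t^2 + 4)^2)) dt + (-6*B_t/(15*B_t^2 + 20)) dB_t.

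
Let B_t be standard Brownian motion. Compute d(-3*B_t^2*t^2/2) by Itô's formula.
d(-3*B_t^2*t^2/2) = (3*t*(-2*B_t^2 - t)/2) dt + (-3*B_t*t^2) dB_t

Itô's formula for f(t, x): d f(t, B_t) = (f_t + (1/2) f_xx) dt + f_x dB_t. Compute partials of f(t, x) = -3*t^2*x^2/2:
  f_t(t,x)  = -3*t*x^2
  f_x(t,x)  = -3*t^2*x
  f_xx(t,x) = -3*t^2
Assemble drift = f_t + (1/2) f_xx = 3*t*(-t - 2*x^2)/2 and diffusion = f_x = -3*t^2*x. Substituting x = B_t:
  d(-3*B_t^2*t^2/2) = (3*t*(-2*B_t^2 - t)/2) dt + (-3*B_t*t^2) dB_t.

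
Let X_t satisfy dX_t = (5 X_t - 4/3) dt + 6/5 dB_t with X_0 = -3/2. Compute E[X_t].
E[X_t] = 4/15 - 53*exp(5*t)/30

Taking expectations and using E[dB_t] = 0, the mean m(t) = E[X_t] satisfies the ODE m'(t) = a m(t) + b with m(0) = x_0. With a = 5, b = -4/3, x_0 = -3/2, the solution is
  m(t) = x_0 * exp(a t) + (b/a) * (exp(a t) - 1)
       = (-3/2) * exp(5 t) + ((-4/3)/5) * (exp(5 t) - 1)
       = 4/15 - 53*exp(5*t)/30.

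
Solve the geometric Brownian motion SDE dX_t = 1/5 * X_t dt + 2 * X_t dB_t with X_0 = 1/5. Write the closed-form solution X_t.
X_t = 1/5 * exp((-9/5) * t + (2) * B_t)

For GBM dX = mu X dt + sigma X dB with X_0 = x_0, apply Itô to Y = log X: dY = (mu - sigma^2/2) dt + sigma dB, so Y_t = log(x_0) + (mu - sigma^2/2) t + sigma B_t and hence X_t = x_0 * exp((mu - sigma^2/2) t + sigma B_t).
With mu = 1/5, sigma = 2, x_0 = 1/5, this gives:
  X_t = 1/5 * exp((-9/5) * t + (2) * B_t).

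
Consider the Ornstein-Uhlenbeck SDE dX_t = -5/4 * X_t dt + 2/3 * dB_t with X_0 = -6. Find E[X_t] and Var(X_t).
E[X_t] = -6*exp(-5*t/4); Var(X_t) = 8/45 - 8*exp(-5*t/2)/45

The OU SDE dX = -theta X dt + sigma dB admits the integrating factor exp(theta t): d(exp(theta t) X_t) = sigma exp(theta t) dB_t. Integrating from 0 to t:
  X_t = x_0 * exp(-theta t) + sigma * int_0^t exp(-theta (t-s)) dB_s.
The Itô integral has mean 0 and (by the Itô isometry) variance sigma^2 * int_0^t exp(-2 theta (t - s)) ds = sigma^2 * (1 - exp(-2 theta t)) / (2 theta).
With theta = 5/4, sigma = 2/3, x_0 = -6:
  E[X_t] = -6 * exp(-5/4 t) = -6*exp(-5*t/4)
  Var(X_t) = (2/3)^2 * (1 - exp(-2*5/4 t)) / (2 * 5/4) = 8/45 - 8*exp(-5*t/2)/45.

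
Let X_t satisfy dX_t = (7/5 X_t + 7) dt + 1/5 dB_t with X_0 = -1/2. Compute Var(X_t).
Var(X_t) = exp(14*t/5)/70 - 1/70

The variance V(t) = Var(X_t) satisfies V'(t) = 2 a V(t) + c^2 with V(0) = 0 (drift coefficient is linear in X, diffusion is constant). With a = 7/5, c = 1/5, the solution is
  V(t) = (c^2 / (2 a)) * (exp(2 a t) - 1)
       = ((1/5)^2 / (2*(7/5))) * (exp((14/5) t) - 1)
       = exp(14*t/5)/70 - 1/70.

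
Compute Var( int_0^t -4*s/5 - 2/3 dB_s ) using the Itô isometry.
Var = 4*t*(12*t^2 + 30*t + 25)/225

The Itô integral of a deterministic integrand f(s) has mean 0 because each increment f(s) * (B_{s+ds} - B_s) has mean 0. By the Itô isometry:
  Var( int_0^t f(s) dB_s ) = E[ (int_0^t f(s) dB_s)^2 ] = int_0^t f(s)^2 ds.
Here f(s) = -4*s/5 - 2/3, so f(s)^2 = 4*(6*s + 5)^2/225. Integrate:
  int_0^t (4*(6*s + 5)^2/225) ds = 4*t*(12*t^2 + 30*t + 25)/225.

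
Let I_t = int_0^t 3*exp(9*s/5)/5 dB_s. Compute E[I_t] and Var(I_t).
E[I_t] = 0; Var(I_t) = exp(18*t/5)/10 - 1/10

The Itô integral of a deterministic integrand f(s) has mean 0 because each increment f(s) * (B_{s+ds} - B_s) has mean 0. By the Itô isometry:
  Var( int_0^t f(s) dB_s ) = E[ (int_0^t f(s) dB_s)^2 ] = int_0^t f(s)^2 ds.
Here f(s) = 3*exp(9*s/5)/5, so f(s)^2 = 9*exp(18*s/5)/25. Integrate:
  int_0^t (9*exp(18*s/5)/25) ds = exp(18*t/5)/10 - 1/10.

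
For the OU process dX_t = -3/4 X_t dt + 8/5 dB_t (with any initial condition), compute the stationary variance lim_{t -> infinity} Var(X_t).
lim Var(X_t) = 128/75

The OU SDE dX = -theta X dt + sigma dB admits the integrating factor exp(theta t): d(exp(theta t) X_t) = sigma exp(theta t) dB_t. Integrating from 0 to t gives X_t = x_0 * exp(-theta t) + sigma * int_0^t exp(-theta (t-s)) dB_s for any initial x_0. The Itô integral has variance (by the Itô isometry) sigma^2 * int_0^t exp(-2 theta (t - s)) ds = sigma^2 * (1 - exp(-2 theta t)) / (2 theta), independent of x_0.
With theta = 3/4, sigma = 8/5:
  Var(X_t) = (8/5)^2 * (1 - exp(-2*3/4 t)) / (2 * 3/4) = 128/75 - 128*exp(-3*t/2)/75.
As t -> infinity, exp(-2*3/4 t) -> 0, so the stationary variance is sigma^2 / (2 theta) = 128/75.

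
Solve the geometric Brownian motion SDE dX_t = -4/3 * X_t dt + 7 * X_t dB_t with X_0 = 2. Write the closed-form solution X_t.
X_t = 2 * exp((-155/6) * t + (7) * B_t)

For GBM dX = mu X dt + sigma X dB with X_0 = x_0, apply Itô to Y = log X: dY = (mu - sigma^2/2) dt + sigma dB, so Y_t = log(x_0) + (mu - sigma^2/2) t + sigma B_t and hence X_t = x_0 * exp((mu - sigma^2/2) t + sigma B_t).
With mu = -4/3, sigma = 7, x_0 = 2, this gives:
  X_t = 2 * exp((-155/6) * t + (7) * B_t).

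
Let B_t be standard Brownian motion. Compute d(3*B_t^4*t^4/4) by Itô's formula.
d(3*B_t^4*t^4/4) = (B_t^2*t^3*(3*B_t^2 + 9*t/2)) dt + (3*B_t^3*t^4) dB_t

Itô's formula for f(t, x): d f(t, B_t) = (f_t + (1/2) f_xx) dt + f_x dB_t. Compute partials of f(t, x) = 3*t^4*x^4/4:
  f_t(t,x)  = 3*t^3*x^4
  f_x(t,x)  = 3*t^4*x^3
  f_xx(t,x) = 9*t^4*x^2
Assemble drift = f_t + (1/2) f_xx = t^3*x^2*(9*t/2 + 3*x^2) and diffusion = f_x = 3*t^4*x^3. Substituting x = B_t:
  d(3*B_t^4*t^4/4) = (B_t^2*t^3*(3*B_t^2 + 9*t/2)) dt + (3*B_t^3*t^4) dB_t.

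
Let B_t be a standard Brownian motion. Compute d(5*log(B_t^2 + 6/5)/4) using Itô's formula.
d(5*log(B_t^2 + 6/5)/4) = (25*(6 - 5*B_t^2)/(4*(5*B_t^2 + 6)^2)) dt + (25*B_t/(2*(5*B_t^2 + 6))) dB_t

Itô's formula for f(B_t) gives d f(B_t) = f'(B_t) dB_t + (1/2) f''(B_t) dt. Compute derivatives of f(x) = 5*log(x^2 + 6/5)/4:
  f'(x)  = 25*x/(2*(5*x^2 + 6))
  f''(x) = 25*(6 - 5*x^2)/(2*(5*x^2 + 6)^2)
Substitute x = B_t and multiply the f'' term by 1/2:
  drift     = (1/2) * (25*(6 - 5*x^2)/(2*(5*x^2 + 6)^2)) evaluated at B_t = 25*(6 - 5*B_t^2)/(4*(5*B_t^2 + 6)^2)
  diffusion = (25*x/(2*(5*x^2 + 6))) evaluated at B_t = 25*B_t/(2*(5*B_t^2 + 6))
Therefore d(5*log(B_t^2 + 6/5)/4) = (25*(6 - 5*B_t^2)/(4*(5*B_t^2 + 6)^2)) dt + (25*B_t/(2*(5*B_t^2 + 6))) dB_t.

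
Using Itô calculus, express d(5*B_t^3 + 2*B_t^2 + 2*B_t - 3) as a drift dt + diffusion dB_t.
d(5*B_t^3 + 2*B_t^2 + 2*B_t - 3) = (15*B_t + 2) dt + (15*B_t^2 + 4*B_t + 2) dB_t

Itô's formula for f(B_t) gives d f(B_t) = f'(B_t) dB_t + (1/2) f''(B_t) dt. Compute derivatives of f(x) = 5*x^3 + 2*x^2 + 2*x - 3:
  f'(x)  = 15*x^2 + 4*x + 2
  f''(x) = 30*x + 4
Substitute x = B_t and multiply the f'' term by 1/2:
  drift     = (1/2) * (30*x + 4) evaluated at B_t = 15*B_t + 2
  diffusion = (15*x^2 + 4*x + 2) evaluated at B_t = 15*B_t^2 + 4*B_t + 2
Therefore d(5*B_t^3 + 2*B_t^2 + 2*B_t - 3) = (15*B_t + 2) dt + (15*B_t^2 + 4*B_t + 2) dB_t.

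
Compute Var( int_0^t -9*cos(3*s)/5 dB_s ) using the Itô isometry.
Var = 81*t/50 + 27*sin(6*t)/100

The Itô integral of a deterministic integrand f(s) has mean 0 because each increment f(s) * (B_{s+ds} - B_s) has mean 0. By the Itô isometry:
  Var( int_0^t f(s) dB_s ) = E[ (int_0^t f(s) dB_s)^2 ] = int_0^t f(s)^2 ds.
Here f(s) = -9*cos(3*s)/5, so f(s)^2 = 81*cos(3*s)^2/25. Integrate:
  int_0^t (81*cos(3*s)^2/25) ds = 81*t/50 + 27*sin(6*t)/100.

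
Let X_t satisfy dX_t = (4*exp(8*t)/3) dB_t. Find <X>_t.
<X>_t = exp(16*t)/9 - 1/9

For an Itô process dX_t = a(t) dt + b(t) dB_t, the quadratic variation is <X>_t = int_0^t b(s)^2 ds (the drift term does not contribute). Here b(s) = 4*exp(8*s)/3, so
  b(s)^2 = 16*exp(16*s)/9.
Integrating from 0 to t:
  <X>_t = int_0^t (16*exp(16*s)/9) ds = exp(16*t)/9 - 1/9.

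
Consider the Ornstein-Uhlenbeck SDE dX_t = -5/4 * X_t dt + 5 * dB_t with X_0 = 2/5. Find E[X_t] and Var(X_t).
E[X_t] = 2*exp(-5*t/4)/5; Var(X_t) = 10 - 10*exp(-5*t/2)

The OU SDE dX = -theta X dt + sigma dB admits the integrating factor exp(theta t): d(exp(theta t) X_t) = sigma exp(theta t) dB_t. Integrating from 0 to t:
  X_t = x_0 * exp(-theta t) + sigma * int_0^t exp(-theta (t-s)) dB_s.
The Itô integral has mean 0 and (by the Itô isometry) variance sigma^2 * int_0^t exp(-2 theta (t - s)) ds = sigma^2 * (1 - exp(-2 theta t)) / (2 theta).
With theta = 5/4, sigma = 5, x_0 = 2/5:
  E[X_t] = 2/5 * exp(-5/4 t) = 2*exp(-5*t/4)/5
  Var(X_t) = (5)^2 * (1 - exp(-2*5/4 t)) / (2 * 5/4) = 10 - 10*exp(-5*t/2).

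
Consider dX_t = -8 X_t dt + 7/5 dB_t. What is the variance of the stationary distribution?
lim Var(X_t) = 49/400

The OU SDE dX = -theta X dt + sigma dB admits the integrating factor exp(theta t): d(exp(theta t) X_t) = sigma exp(theta t) dB_t. Integrating from 0 to t gives X_t = x_0 * exp(-theta t) + sigma * int_0^t exp(-theta (t-s)) dB_s for any initial x_0. The Itô integral has variance (by the Itô isometry) sigma^2 * int_0^t exp(-2 theta (t - s)) ds = sigma^2 * (1 - exp(-2 theta t)) / (2 theta), independent of x_0.
With theta = 8, sigma = 7/5:
  Var(X_t) = (7/5)^2 * (1 - exp(-2*8 t)) / (2 * 8) = 49/400 - 49*exp(-16*t)/400.
As t -> infinity, exp(-2*8 t) -> 0, so the stationary variance is sigma^2 / (2 theta) = 49/400.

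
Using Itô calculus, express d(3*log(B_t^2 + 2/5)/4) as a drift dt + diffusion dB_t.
d(3*log(B_t^2 + 2/5)/4) = (15*(2 - 5*B_t^2)/(4*(5*B_t^2 + 2)^2)) dt + (15*B_t/(2*(5*B_t^2 + 2))) dB_t

Itô's formula for f(B_t) gives d f(B_t) = f'(B_t) dB_t + (1/2) f''(B_t) dt. Compute derivatives of f(x) = 3*log(x^2 + 2/5)/4:
  f'(x)  = 15*x/(2*(5*x^2 + 2))
  f''(x) = 15*(2 - 5*x^2)/(2*(5*x^2 + 2)^2)
Substitute x = B_t and multiply the f'' term by 1/2:
  drift     = (1/2) * (15*(2 - 5*x^2)/(2*(5*x^2 + 2)^2)) evaluated at B_t = 15*(2 - 5*B_t^2)/(4*(5*B_t^2 + 2)^2)
  diffusion = (15*x/(2*(5*x^2 + 2))) evaluated at B_t = 15*B_t/(2*(5*B_t^2 + 2))
Therefore d(3*log(B_t^2 + 2/5)/4) = (15*(2 - 5*B_t^2)/(4*(5*B_t^2 + 2)^2)) dt + (15*B_t/(2*(5*B_t^2 + 2))) dB_t.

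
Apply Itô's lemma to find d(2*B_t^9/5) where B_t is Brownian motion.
d(2*B_t^9/5) = (72*B_t^7/5) dt + (18*B_t^8/5) dB_t

Itô's formula for f(B_t) gives d f(B_t) = f'(B_t) dB_t + (1/2) f''(B_t) dt. Compute derivatives of f(x) = 2*x^9/5:
  f'(x)  = 18*x^8/5
  f''(x) = 144*x^7/5
Substitute x = B_t and multiply the f'' term by 1/2:
  drift     = (1/2) * (144*x^7/5) evaluated at B_t = 72*B_t^7/5
  diffusion = (18*x^8/5) evaluated at B_t = 18*B_t^8/5
Therefore d(2*B_t^9/5) = (72*B_t^7/5) dt + (18*B_t^8/5) dB_t.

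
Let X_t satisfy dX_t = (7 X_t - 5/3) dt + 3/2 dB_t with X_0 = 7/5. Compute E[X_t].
E[X_t] = 122*exp(7*t)/105 + 5/21

Taking expectations and using E[dB_t] = 0, the mean m(t) = E[X_t] satisfies the ODE m'(t) = a m(t) + b with m(0) = x_0. With a = 7, b = -5/3, x_0 = 7/5, the solution is
  m(t) = x_0 * exp(a t) + (b/a) * (exp(a t) - 1)
       = (7/5) * exp(7 t) + ((-5/3)/7) * (exp(7 t) - 1)
       = 122*exp(7*t)/105 + 5/21.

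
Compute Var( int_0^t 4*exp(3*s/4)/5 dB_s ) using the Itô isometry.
Var = 32*exp(3*t/2)/75 - 32/75

The Itô integral of a deterministic integrand f(s) has mean 0 because each increment f(s) * (B_{s+ds} - B_s) has mean 0. By the Itô isometry:
  Var( int_0^t f(s) dB_s ) = E[ (int_0^t f(s) dB_s)^2 ] = int_0^t f(s)^2 ds.
Here f(s) = 4*exp(3*s/4)/5, so f(s)^2 = 16*exp(3*s/2)/25. Integrate:
  int_0^t (16*exp(3*s/2)/25) ds = 32*exp(3*t/2)/75 - 32/75.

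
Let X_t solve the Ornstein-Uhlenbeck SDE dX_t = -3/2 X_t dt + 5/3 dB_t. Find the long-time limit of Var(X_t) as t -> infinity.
lim Var(X_t) = 25/27

The OU SDE dX = -theta X dt + sigma dB admits the integrating factor exp(theta t): d(exp(theta t) X_t) = sigma exp(theta t) dB_t. Integrating from 0 to t gives X_t = x_0 * exp(-theta t) + sigma * int_0^t exp(-theta (t-s)) dB_s for any initial x_0. The Itô integral has variance (by the Itô isometry) sigma^2 * int_0^t exp(-2 theta (t - s)) ds = sigma^2 * (1 - exp(-2 theta t)) / (2 theta), independent of x_0.
With theta = 3/2, sigma = 5/3:
  Var(X_t) = (5/3)^2 * (1 - exp(-2*3/2 t)) / (2 * 3/2) = 25/27 - 25*exp(-3*t)/27.
As t -> infinity, exp(-2*3/2 t) -> 0, so the stationary variance is sigma^2 / (2 theta) = 25/27.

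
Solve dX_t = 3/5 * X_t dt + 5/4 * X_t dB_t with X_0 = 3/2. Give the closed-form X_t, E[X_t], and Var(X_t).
X_t = 3/2 * exp((-29/160) t + (5/4) B_t); E[X_t] = 3*exp(3*t/5)/2; Var(X_t) = 9*(exp(25*t/16) - 1)*exp(6*t/5)/4

For GBM dX = mu X dt + sigma X dB with X_0 = x_0, apply Itô to Y = log X: dY = (mu - sigma^2/2) dt + sigma dB, so Y_t = log(x_0) + (mu - sigma^2/2) t + sigma B_t and hence X_t = x_0 * exp((mu - sigma^2/2) t + sigma B_t).
With mu = 3/5, sigma = 5/4, x_0 = 3/2, this gives:
  X_t = 3/2 * exp((-29/160) * t + (5/4) * B_t).
Since sigma*B_t ~ Normal(0, sigma^2 t), E[exp(sigma*B_t)] = exp(sigma^2 t / 2); so E[X_t] = x_0 * exp((mu - sigma^2/2) t) * exp(sigma^2 t / 2) = x_0 * exp(mu t) = 3*exp(3*t/5)/2.
Var(X_t) = E[X_t^2] - (E[X_t])^2 = x_0^2 * exp(2 mu t) * (exp(sigma^2 t) - 1) = 9*(exp(25*t/16) - 1)*exp(6*t/5)/4.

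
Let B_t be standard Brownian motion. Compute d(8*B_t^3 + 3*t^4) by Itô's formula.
d(8*B_t^3 + 3*t^4) = (24*B_t + 12*t^3) dt + (24*B_t^2) dB_t

Itô's formula for f(t, x): d f(t, B_t) = (f_t + (1/2) f_xx) dt + f_x dB_t. Compute partials of f(t, x) = 3*t^4 + 8*x^3:
  f_t(t,x)  = 12*t^3
  f_x(t,x)  = 24*x^2
  f_xx(t,x) = 48*x
Assemble drift = f_t + (1/2) f_xx = 12*t^3 + 24*x and diffusion = f_x = 24*x^2. Substituting x = B_t:
  d(8*B_t^3 + 3*t^4) = (24*B_t + 12*t^3) dt + (24*B_t^2) dB_t.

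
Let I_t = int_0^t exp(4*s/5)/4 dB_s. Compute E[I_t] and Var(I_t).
E[I_t] = 0; Var(I_t) = 5*exp(8*t/5)/128 - 5/128

The Itô integral of a deterministic integrand f(s) has mean 0 because each increment f(s) * (B_{s+ds} - B_s) has mean 0. By the Itô isometry:
  Var( int_0^t f(s) dB_s ) = E[ (int_0^t f(s) dB_s)^2 ] = int_0^t f(s)^2 ds.
Here f(s) = exp(4*s/5)/4, so f(s)^2 = exp(8*s/5)/16. Integrate:
  int_0^t (exp(8*s/5)/16) ds = 5*exp(8*t/5)/128 - 5/128.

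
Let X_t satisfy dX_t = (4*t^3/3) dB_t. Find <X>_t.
<X>_t = 16*t^7/63

For an Itô process dX_t = a(t) dt + b(t) dB_t, the quadratic variation is <X>_t = int_0^t b(s)^2 ds (the drift term does not contribute). Here b(s) = 4*s^3/3, so
  b(s)^2 = 16*s^6/9.
Integrating from 0 to t:
  <X>_t = int_0^t (16*s^6/9) ds = 16*t^7/63.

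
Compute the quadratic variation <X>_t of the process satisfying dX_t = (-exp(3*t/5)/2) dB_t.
<X>_t = 5*exp(6*t/5)/24 - 5/24

For an Itô process dX_t = a(t) dt + b(t) dB_t, the quadratic variation is <X>_t = int_0^t b(s)^2 ds (the drift term does not contribute). Here b(s) = -exp(3*s/5)/2, so
  b(s)^2 = exp(6*s/5)/4.
Integrating from 0 to t:
  <X>_t = int_0^t (exp(6*s/5)/4) ds = 5*exp(6*t/5)/24 - 5/24.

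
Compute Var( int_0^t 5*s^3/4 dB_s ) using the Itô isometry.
Var = 25*t^7/112

The Itô integral of a deterministic integrand f(s) has mean 0 because each increment f(s) * (B_{s+ds} - B_s) has mean 0. By the Itô isometry:
  Var( int_0^t f(s) dB_s ) = E[ (int_0^t f(s) dB_s)^2 ] = int_0^t f(s)^2 ds.
Here f(s) = 5*s^3/4, so f(s)^2 = 25*s^6/16. Integrate:
  int_0^t (25*s^6/16) ds = 25*t^7/112.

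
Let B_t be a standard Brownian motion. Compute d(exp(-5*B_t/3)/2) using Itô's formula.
d(exp(-5*B_t/3)/2) = (25*exp(-5*B_t/3)/36) dt + (-5*exp(-5*B_t/3)/6) dB_t

Itô's formula for f(B_t) gives d f(B_t) = f'(B_t) dB_t + (1/2) f''(B_t) dt. Compute derivatives of f(x) = exp(-5*x/3)/2:
  f'(x)  = -5*exp(-5*x/3)/6
  f''(x) = 25*exp(-5*x/3)/18
Substitute x = B_t and multiply the f'' term by 1/2:
  drift     = (1/2) * (25*exp(-5*x/3)/18) evaluated at B_t = 25*exp(-5*B_t/3)/36
  diffusion = (-5*exp(-5*x/3)/6) evaluated at B_t = -5*exp(-5*B_t/3)/6
Therefore d(exp(-5*B_t/3)/2) = (25*exp(-5*B_t/3)/36) dt + (-5*exp(-5*B_t/3)/6) dB_t.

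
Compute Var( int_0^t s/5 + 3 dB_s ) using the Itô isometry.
Var = t*(t^2 + 45*t + 675)/75

The Itô integral of a deterministic integrand f(s) has mean 0 because each increment f(s) * (B_{s+ds} - B_s) has mean 0. By the Itô isometry:
  Var( int_0^t f(s) dB_s ) = E[ (int_0^t f(s) dB_s)^2 ] = int_0^t f(s)^2 ds.
Here f(s) = s/5 + 3, so f(s)^2 = (s + 15)^2/25. Integrate:
  int_0^t ((s + 15)^2/25) ds = t*(t^2 + 45*t + 675)/75.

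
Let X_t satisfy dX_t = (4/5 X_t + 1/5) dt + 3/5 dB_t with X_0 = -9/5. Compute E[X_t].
E[X_t] = -31*exp(4*t/5)/20 - 1/4

Taking expectations and using E[dB_t] = 0, the mean m(t) = E[X_t] satisfies the ODE m'(t) = a m(t) + b with m(0) = x_0. With a = 4/5, b = 1/5, x_0 = -9/5, the solution is
  m(t) = x_0 * exp(a t) + (b/a) * (exp(a t) - 1)
       = (-9/5) * exp((4/5) t) + ((1/5)/(4/5)) * (exp((4/5) t) - 1)
       = -31*exp(4*t/5)/20 - 1/4.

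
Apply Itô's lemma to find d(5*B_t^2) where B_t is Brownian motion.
d(5*B_t^2) = (5) dt + (10*B_t) dB_t

Itô's formula for f(B_t) gives d f(B_t) = f'(B_t) dB_t + (1/2) f''(B_t) dt. Compute derivatives of f(x) = 5*x^2:
  f'(x)  = 10*x
  f''(x) = 10
Substitute x = B_t and multiply the f'' term by 1/2:
  drift     = (1/2) * (10) evaluated at B_t = 5
  diffusion = (10*x) evaluated at B_t = 10*B_t
Therefore d(5*B_t^2) = (5) dt + (10*B_t) dB_t.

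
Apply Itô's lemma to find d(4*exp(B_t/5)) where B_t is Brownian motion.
d(4*exp(B_t/5)) = (2*exp(B_t/5)/25) dt + (4*exp(B_t/5)/5) dB_t

Itô's formula for f(B_t) gives d f(B_t) = f'(B_t) dB_t + (1/2) f''(B_t) dt. Compute derivatives of f(x) = 4*exp(x/5):
  f'(x)  = 4*exp(x/5)/5
  f''(x) = 4*exp(x/5)/25
Substitute x = B_t and multiply the f'' term by 1/2:
  drift     = (1/2) * (4*exp(x/5)/25) evaluated at B_t = 2*exp(B_t/5)/25
  diffusion = (4*exp(x/5)/5) evaluated at B_t = 4*exp(B_t/5)/5
Therefore d(4*exp(B_t/5)) = (2*exp(B_t/5)/25) dt + (4*exp(B_t/5)/5) dB_t.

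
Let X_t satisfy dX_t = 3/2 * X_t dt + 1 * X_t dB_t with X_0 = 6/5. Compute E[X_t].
E[X_t] = 6*exp(3*t/2)/5

For GBM dX = mu X dt + sigma X dB with X_0 = x_0, apply Itô to Y = log X: dY = (mu - sigma^2/2) dt + sigma dB, so Y_t = log(x_0) + (mu - sigma^2/2) t + sigma B_t and hence X_t = x_0 * exp((mu - sigma^2/2) t + sigma B_t).
With mu = 3/2, sigma = 1, x_0 = 6/5, this gives:
  X_t = 6/5 * exp((1) * t + (1) * B_t).
Since sigma*B_t ~ Normal(0, sigma^2 t), E[exp(sigma*B_t)] = exp(sigma^2 t / 2); so E[X_t] = x_0 * exp((mu - sigma^2/2) t) * exp(sigma^2 t / 2) = x_0 * exp(mu t) = 6*exp(3*t/2)/5.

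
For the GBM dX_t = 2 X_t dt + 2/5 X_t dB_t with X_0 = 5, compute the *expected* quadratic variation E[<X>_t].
E[<X>_t] = 25*exp(104*t/25)/26 - 25/26

<X>_t = int_0^t ((2/5) * X_s)^2 ds. Taking expectation inside the integral: E[<X>_t] = (2/5)^2 * int_0^t E[X_s^2] ds. For GBM, E[X_s^2] = x_0^2 * exp((2 mu + sigma^2) s). Integrating:
  E[<X>_t] = (2/5)^2 * 5^2 * (exp((2*2 + (2/5)^2) t) - 1) / (2*2 + (2/5)^2)
           = (2/5)^2 * 5^2 * (exp((104/25) t) - 1) / (104/25) = 25*exp(104*t/25)/26 - 25/26.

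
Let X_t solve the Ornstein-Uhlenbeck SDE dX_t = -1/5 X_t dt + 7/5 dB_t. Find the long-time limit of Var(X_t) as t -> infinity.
lim Var(X_t) = 49/10

The OU SDE dX = -theta X dt + sigma dB admits the integrating factor exp(theta t): d(exp(theta t) X_t) = sigma exp(theta t) dB_t. Integrating from 0 to t gives X_t = x_0 * exp(-theta t) + sigma * int_0^t exp(-theta (t-s)) dB_s for any initial x_0. The Itô integral has variance (by the Itô isometry) sigma^2 * int_0^t exp(-2 theta (t - s)) ds = sigma^2 * (1 - exp(-2 theta t)) / (2 theta), independent of x_0.
With theta = 1/5, sigma = 7/5:
  Var(X_t) = (7/5)^2 * (1 - exp(-2*1/5 t)) / (2 * 1/5) = 49/10 - 49*exp(-2*t/5)/10.
As t -> infinity, exp(-2*1/5 t) -> 0, so the stationary variance is sigma^2 / (2 theta) = 49/10.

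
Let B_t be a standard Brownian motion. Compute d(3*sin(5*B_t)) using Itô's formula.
d(3*sin(5*B_t)) = (-75*sin(5*B_t)/2) dt + (15*cos(5*B_t)) dB_t

Itô's formula for f(B_t) gives d f(B_t) = f'(B_t) dB_t + (1/2) f''(B_t) dt. Compute derivatives of f(x) = 3*sin(5*x):
  f'(x)  = 15*cos(5*x)
  f''(x) = -75*sin(5*x)
Substitute x = B_t and multiply the f'' term by 1/2:
  drift     = (1/2) * (-75*sin(5*x)) evaluated at B_t = -75*sin(5*B_t)/2
  diffusion = (15*cos(5*x)) evaluated at B_t = 15*cos(5*B_t)
Therefore d(3*sin(5*B_t)) = (-75*sin(5*B_t)/2) dt + (15*cos(5*B_t)) dB_t.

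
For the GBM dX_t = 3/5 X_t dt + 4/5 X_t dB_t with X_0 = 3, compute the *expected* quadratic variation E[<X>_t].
E[<X>_t] = 72*exp(46*t/25)/23 - 72/23

<X>_t = int_0^t ((4/5) * X_s)^2 ds. Taking expectation inside the integral: E[<X>_t] = (4/5)^2 * int_0^t E[X_s^2] ds. For GBM, E[X_s^2] = x_0^2 * exp((2 mu + sigma^2) s). Integrating:
  E[<X>_t] = (4/5)^2 * 3^2 * (exp((2*(3/5) + (4/5)^2) t) - 1) / (2*(3/5) + (4/5)^2)
           = (4/5)^2 * 3^2 * (exp((46/25) t) - 1) / (46/25) = 72*exp(46*t/25)/23 - 72/23.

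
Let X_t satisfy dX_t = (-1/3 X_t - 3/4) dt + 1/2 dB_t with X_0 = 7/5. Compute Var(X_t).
Var(X_t) = 3/8 - 3*exp(-2*t/3)/8

The variance V(t) = Var(X_t) satisfies V'(t) = 2 a V(t) + c^2 with V(0) = 0 (drift coefficient is linear in X, diffusion is constant). With a = -1/3, c = 1/2, the solution is
  V(t) = (c^2 / (2 a)) * (exp(2 a t) - 1)
       = ((1/2)^2 / (2*(-1/3))) * (exp((-2/3) t) - 1)
       = 3/8 - 3*exp(-2*t/3)/8.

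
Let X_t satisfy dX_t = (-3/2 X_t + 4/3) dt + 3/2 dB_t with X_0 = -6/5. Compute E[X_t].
E[X_t] = 8/9 - 94*exp(-3*t/2)/45

Taking expectations and using E[dB_t] = 0, the mean m(t) = E[X_t] satisfies the ODE m'(t) = a m(t) + b with m(0) = x_0. With a = -3/2, b = 4/3, x_0 = -6/5, the solution is
  m(t) = x_0 * exp(a t) + (b/a) * (exp(a t) - 1)
       = (-6/5) * exp((-3/2) t) + ((4/3)/(-3/2)) * (exp((-3/2) t) - 1)
       = 8/9 - 94*exp(-3*t/2)/45.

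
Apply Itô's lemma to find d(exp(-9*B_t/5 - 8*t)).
d(exp(-9*B_t/5 - 8*t)) = (-319*exp(-9*B_t/5 - 8*t)/50) dt + (-9*exp(-9*B_t/5 - 8*t)/5) dB_t

Itô's formula for f(t, x): d f(t, B_t) = (f_t + (1/2) f_xx) dt + f_x dB_t. Compute partials of f(t, x) = exp(-8*t - 9*x/5):
  f_t(t,x)  = -8*exp(-8*t - 9*x/5)
  f_x(t,x)  = -9*exp(-8*t - 9*x/5)/5
  f_xx(t,x) = 81*exp(-8*t - 9*x/5)/25
Assemble drift = f_t + (1/2) f_xx = -319*exp(-8*t - 9*x/5)/50 and diffusion = f_x = -9*exp(-8*t - 9*x/5)/5. Substituting x = B_t:
  d(exp(-9*B_t/5 - 8*t)) = (-319*exp(-9*B_t/5 - 8*t)/50) dt + (-9*exp(-9*B_t/5 - 8*t)/5) dB_t.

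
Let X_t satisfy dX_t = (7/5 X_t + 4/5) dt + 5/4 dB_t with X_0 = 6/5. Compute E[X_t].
E[X_t] = 62*exp(7*t/5)/35 - 4/7

Taking expectations and using E[dB_t] = 0, the mean m(t) = E[X_t] satisfies the ODE m'(t) = a m(t) + b with m(0) = x_0. With a = 7/5, b = 4/5, x_0 = 6/5, the solution is
  m(t) = x_0 * exp(a t) + (b/a) * (exp(a t) - 1)
       = (6/5) * exp((7/5) t) + ((4/5)/(7/5)) * (exp((7/5) t) - 1)
       = 62*exp(7*t/5)/35 - 4/7.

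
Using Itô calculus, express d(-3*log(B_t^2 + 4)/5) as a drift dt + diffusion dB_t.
d(-3*log(B_t^2 + 4)/5) = (3*(B_t^2 - 4)/(5*(B_t^2 + 4)^2)) dt + (-6*B_t/(5*B_t^2 + 20)) dB_t

Itô's formula for f(B_t) gives d f(B_t) = f'(B_t) dB_t + (1/2) f''(B_t) dt. Compute derivatives of f(x) = -3*log(x^2 + 4)/5:
  f'(x)  = -6*x/(5*x^2 + 20)
  f''(x) = 6*(x^2 - 4)/(5*(x^2 + 4)^2)
Substitute x = B_t and multiply the f'' term by 1/2:
  drift     = (1/2) * (6*(x^2 - 4)/(5*(x^2 + 4)^2)) evaluated at B_t = 3*(B_t^2 - 4)/(5*(B_t^2 + 4)^2)
  diffusion = (-6*x/(5*x^2 + 20)) evaluated at B_t = -6*B_t/(5*B_t^2 + 20)
Therefore d(-3*log(B_t^2 + 4)/5) = (3*(B_t^2 - 4)/(5*(B_t^2 + 4)^2)) dt + (-6*B_t/(5*B_t^2 + 20)) dB_t.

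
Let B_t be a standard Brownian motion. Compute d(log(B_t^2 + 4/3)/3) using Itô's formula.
d(log(B_t^2 + 4/3)/3) = ((4 - 3*B_t^2)/(3*B_t^2 + 4)^2) dt + (2*B_t/(3*B_t^2 + 4)) dB_t

Itô's formula for f(B_t) gives d f(B_t) = f'(B_t) dB_t + (1/2) f''(B_t) dt. Compute derivatives of f(x) = log(x^2 + 4/3)/3:
  f'(x)  = 2*x/(3*x^2 + 4)
  f''(x) = 2*(4 - 3*x^2)/(3*x^2 + 4)^2
Substitute x = B_t and multiply the f'' term by 1/2:
  drift     = (1/2) * (2*(4 - 3*x^2)/(3*x^2 + 4)^2) evaluated at B_t = (4 - 3*B_t^2)/(3*B_t^2 + 4)^2
  diffusion = (2*x/(3*x^2 + 4)) evaluated at B_t = 2*B_t/(3*B_t^2 + 4)
Therefore d(log(B_t^2 + 4/3)/3) = ((4 - 3*B_t^2)/(3*B_t^2 + 4)^2) dt + (2*B_t/(3*B_t^2 + 4)) dB_t.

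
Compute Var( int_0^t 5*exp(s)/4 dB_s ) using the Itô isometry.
Var = 25*exp(2*t)/32 - 25/32

The Itô integral of a deterministic integrand f(s) has mean 0 because each increment f(s) * (B_{s+ds} - B_s) has mean 0. By the Itô isometry:
  Var( int_0^t f(s) dB_s ) = E[ (int_0^t f(s) dB_s)^2 ] = int_0^t f(s)^2 ds.
Here f(s) = 5*exp(s)/4, so f(s)^2 = 25*exp(2*s)/16. Integrate:
  int_0^t (25*exp(2*s)/16) ds = 25*exp(2*t)/32 - 25/32.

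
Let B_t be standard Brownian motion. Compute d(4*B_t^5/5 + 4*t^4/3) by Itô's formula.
d(4*B_t^5/5 + 4*t^4/3) = (8*B_t^3 + 16*t^3/3) dt + (4*B_t^4) dB_t

Itô's formula for f(t, x): d f(t, B_t) = (f_t + (1/2) f_xx) dt + f_x dB_t. Compute partials of f(t, x) = 4*t^4/3 + 4*x^5/5:
  f_t(t,x)  = 16*t^3/3
  f_x(t,x)  = 4*x^4
  f_xx(t,x) = 16*x^3
Assemble drift = f_t + (1/2) f_xx = 16*t^3/3 + 8*x^3 and diffusion = f_x = 4*x^4. Substituting x = B_t:
  d(4*B_t^5/5 + 4*t^4/3) = (8*B_t^3 + 16*t^3/3) dt + (4*B_t^4) dB_t.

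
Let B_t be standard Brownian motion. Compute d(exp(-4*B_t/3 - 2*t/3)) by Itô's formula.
d(exp(-4*B_t/3 - 2*t/3)) = (2*exp(-4*B_t/3 - 2*t/3)/9) dt + (-4*exp(-4*B_t/3 - 2*t/3)/3) dB_t

Itô's formula for f(t, x): d f(t, B_t) = (f_t + (1/2) f_xx) dt + f_x dB_t. Compute partials of f(t, x) = exp(-2*t/3 - 4*x/3):
  f_t(t,x)  = -2*exp(-2*t/3 - 4*x/3)/3
  f_x(t,x)  = -4*exp(-2*t/3 - 4*x/3)/3
  f_xx(t,x) = 16*exp(-2*t/3 - 4*x/3)/9
Assemble drift = f_t + (1/2) f_xx = 2*exp(-2*t/3 - 4*x/3)/9 and diffusion = f_x = -4*exp(-2*t/3 - 4*x/3)/3. Substituting x = B_t:
  d(exp(-4*B_t/3 - 2*t/3)) = (2*exp(-4*B_t/3 - 2*t/3)/9) dt + (-4*exp(-4*B_t/3 - 2*t/3)/3) dB_t.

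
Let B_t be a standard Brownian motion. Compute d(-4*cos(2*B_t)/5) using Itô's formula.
d(-4*cos(2*B_t)/5) = (8*cos(2*B_t)/5) dt + (8*sin(2*B_t)/5) dB_t

Itô's formula for f(B_t) gives d f(B_t) = f'(B_t) dB_t + (1/2) f''(B_t) dt. Compute derivatives of f(x) = -4*cos(2*x)/5:
  f'(x)  = 8*sin(2*x)/5
  f''(x) = 16*cos(2*x)/5
Substitute x = B_t and multiply the f'' term by 1/2:
  drift     = (1/2) * (16*cos(2*x)/5) evaluated at B_t = 8*cos(2*B_t)/5
  diffusion = (8*sin(2*x)/5) evaluated at B_t = 8*sin(2*B_t)/5
Therefore d(-4*cos(2*B_t)/5) = (8*cos(2*B_t)/5) dt + (8*sin(2*B_t)/5) dB_t.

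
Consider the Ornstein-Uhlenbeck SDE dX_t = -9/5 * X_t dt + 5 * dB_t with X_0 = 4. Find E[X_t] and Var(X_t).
E[X_t] = 4*exp(-9*t/5); Var(X_t) = 125/18 - 125*exp(-18*t/5)/18

The OU SDE dX = -theta X dt + sigma dB admits the integrating factor exp(theta t): d(exp(theta t) X_t) = sigma exp(theta t) dB_t. Integrating from 0 to t:
  X_t = x_0 * exp(-theta t) + sigma * int_0^t exp(-theta (t-s)) dB_s.
The Itô integral has mean 0 and (by the Itô isometry) variance sigma^2 * int_0^t exp(-2 theta (t - s)) ds = sigma^2 * (1 - exp(-2 theta t)) / (2 theta).
With theta = 9/5, sigma = 5, x_0 = 4:
  E[X_t] = 4 * exp(-9/5 t) = 4*exp(-9*t/5)
  Var(X_t) = (5)^2 * (1 - exp(-2*9/5 t)) / (2 * 9/5) = 125/18 - 125*exp(-18*t/5)/18.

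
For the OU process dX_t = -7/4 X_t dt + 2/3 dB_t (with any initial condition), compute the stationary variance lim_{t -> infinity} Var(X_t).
lim Var(X_t) = 8/63

The OU SDE dX = -theta X dt + sigma dB admits the integrating factor exp(theta t): d(exp(theta t) X_t) = sigma exp(theta t) dB_t. Integrating from 0 to t gives X_t = x_0 * exp(-theta t) + sigma * int_0^t exp(-theta (t-s)) dB_s for any initial x_0. The Itô integral has variance (by the Itô isometry) sigma^2 * int_0^t exp(-2 theta (t - s)) ds = sigma^2 * (1 - exp(-2 theta t)) / (2 theta), independent of x_0.
With theta = 7/4, sigma = 2/3:
  Var(X_t) = (2/3)^2 * (1 - exp(-2*7/4 t)) / (2 * 7/4) = 8/63 - 8*exp(-7*t/2)/63.
As t -> infinity, exp(-2*7/4 t) -> 0, so the stationary variance is sigma^2 / (2 theta) = 8/63.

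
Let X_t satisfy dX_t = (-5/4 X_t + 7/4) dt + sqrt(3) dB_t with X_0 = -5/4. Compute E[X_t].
E[X_t] = 7/5 - 53*exp(-5*t/4)/20

Taking expectations and using E[dB_t] = 0, the mean m(t) = E[X_t] satisfies the ODE m'(t) = a m(t) + b with m(0) = x_0. With a = -5/4, b = 7/4, x_0 = -5/4, the solution is
  m(t) = x_0 * exp(a t) + (b/a) * (exp(a t) - 1)
       = (-5/4) * exp((-5/4) t) + ((7/4)/(-5/4)) * (exp((-5/4) t) - 1)
       = 7/5 - 53*exp(-5*t/4)/20.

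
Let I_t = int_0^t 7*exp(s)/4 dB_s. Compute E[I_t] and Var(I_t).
E[I_t] = 0; Var(I_t) = 49*exp(2*t)/32 - 49/32

The Itô integral of a deterministic integrand f(s) has mean 0 because each increment f(s) * (B_{s+ds} - B_s) has mean 0. By the Itô isometry:
  Var( int_0^t f(s) dB_s ) = E[ (int_0^t f(s) dB_s)^2 ] = int_0^t f(s)^2 ds.
Here f(s) = 7*exp(s)/4, so f(s)^2 = 49*exp(2*s)/16. Integrate:
  int_0^t (49*exp(2*s)/16) ds = 49*exp(2*t)/32 - 49/32.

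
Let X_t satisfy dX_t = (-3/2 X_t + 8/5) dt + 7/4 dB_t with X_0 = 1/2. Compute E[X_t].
E[X_t] = 16/15 - 17*exp(-3*t/2)/30

Taking expectations and using E[dB_t] = 0, the mean m(t) = E[X_t] satisfies the ODE m'(t) = a m(t) + b with m(0) = x_0. With a = -3/2, b = 8/5, x_0 = 1/2, the solution is
  m(t) = x_0 * exp(a t) + (b/a) * (exp(a t) - 1)
       = (1/2) * exp((-3/2) t) + ((8/5)/(-3/2)) * (exp((-3/2) t) - 1)
       = 16/15 - 17*exp(-3*t/2)/30.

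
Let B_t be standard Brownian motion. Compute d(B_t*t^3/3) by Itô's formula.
d(B_t*t^3/3) = (B_t*t^2) dt + (t^3/3) dB_t

Itô's formula for f(t, x): d f(t, B_t) = (f_t + (1/2) f_xx) dt + f_x dB_t. Compute partials of f(t, x) = t^3*x/3:
  f_t(t,x)  = t^2*x
  f_x(t,x)  = t^3/3
  f_xx(t,x) = 0
Assemble drift = f_t + (1/2) f_xx = t^2*x and diffusion = f_x = t^3/3. Substituting x = B_t:
  d(B_t*t^3/3) = (B_t*t^2) dt + (t^3/3) dB_t.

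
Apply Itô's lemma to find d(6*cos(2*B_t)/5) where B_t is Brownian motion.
d(6*cos(2*B_t)/5) = (-12*cos(2*B_t)/5) dt + (-12*sin(2*B_t)/5) dB_t

Itô's formula for f(B_t) gives d f(B_t) = f'(B_t) dB_t + (1/2) f''(B_t) dt. Compute derivatives of f(x) = 6*cos(2*x)/5:
  f'(x)  = -12*sin(2*x)/5
  f''(x) = -24*cos(2*x)/5
Substitute x = B_t and multiply the f'' term by 1/2:
  drift     = (1/2) * (-24*cos(2*x)/5) evaluated at B_t = -12*cos(2*B_t)/5
  diffusion = (-12*sin(2*x)/5) evaluated at B_t = -12*sin(2*B_t)/5
Therefore d(6*cos(2*B_t)/5) = (-12*cos(2*B_t)/5) dt + (-12*sin(2*B_t)/5) dB_t.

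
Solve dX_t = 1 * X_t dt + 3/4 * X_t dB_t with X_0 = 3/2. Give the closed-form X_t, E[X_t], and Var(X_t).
X_t = 3/2 * exp((23/32) t + (3/4) B_t); E[X_t] = 3*exp(t)/2; Var(X_t) = 9*(exp(9*t/16) - 1)*exp(2*t)/4

For GBM dX = mu X dt + sigma X dB with X_0 = x_0, apply Itô to Y = log X: dY = (mu - sigma^2/2) dt + sigma dB, so Y_t = log(x_0) + (mu - sigma^2/2) t + sigma B_t and hence X_t = x_0 * exp((mu - sigma^2/2) t + sigma B_t).
With mu = 1, sigma = 3/4, x_0 = 3/2, this gives:
  X_t = 3/2 * exp((23/32) * t + (3/4) * B_t).
Since sigma*B_t ~ Normal(0, sigma^2 t), E[exp(sigma*B_t)] = exp(sigma^2 t / 2); so E[X_t] = x_0 * exp((mu - sigma^2/2) t) * exp(sigma^2 t / 2) = x_0 * exp(mu t) = 3*exp(t)/2.
Var(X_t) = E[X_t^2] - (E[X_t])^2 = x_0^2 * exp(2 mu t) * (exp(sigma^2 t) - 1) = 9*(exp(9*t/16) - 1)*exp(2*t)/4.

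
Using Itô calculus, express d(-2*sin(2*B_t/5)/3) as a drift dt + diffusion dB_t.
d(-2*sin(2*B_t/5)/3) = (4*sin(2*B_t/5)/75) dt + (-4*cos(2*B_t/5)/15) dB_t

Itô's formula for f(B_t) gives d f(B_t) = f'(B_t) dB_t + (1/2) f''(B_t) dt. Compute derivatives of f(x) = -2*sin(2*x/5)/3:
  f'(x)  = -4*cos(2*x/5)/15
  f''(x) = 8*sin(2*x/5)/75
Substitute x = B_t and multiply the f'' term by 1/2:
  drift     = (1/2) * (8*sin(2*x/5)/75) evaluated at B_t = 4*sin(2*B_t/5)/75
  diffusion = (-4*cos(2*x/5)/15) evaluated at B_t = -4*cos(2*B_t/5)/15
Therefore d(-2*sin(2*B_t/5)/3) = (4*sin(2*B_t/5)/75) dt + (-4*cos(2*B_t/5)/15) dB_t.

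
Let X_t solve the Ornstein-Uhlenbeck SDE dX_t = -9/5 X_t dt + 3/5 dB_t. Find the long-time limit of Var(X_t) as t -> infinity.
lim Var(X_t) = 1/10

The OU SDE dX = -theta X dt + sigma dB admits the integrating factor exp(theta t): d(exp(theta t) X_t) = sigma exp(theta t) dB_t. Integrating from 0 to t gives X_t = x_0 * exp(-theta t) + sigma * int_0^t exp(-theta (t-s)) dB_s for any initial x_0. The Itô integral has variance (by the Itô isometry) sigma^2 * int_0^t exp(-2 theta (t - s)) ds = sigma^2 * (1 - exp(-2 theta t)) / (2 theta), independent of x_0.
With theta = 9/5, sigma = 3/5:
  Var(X_t) = (3/5)^2 * (1 - exp(-2*9/5 t)) / (2 * 9/5) = 1/10 - exp(-18*t/5)/10.
As t -> infinity, exp(-2*9/5 t) -> 0, so the stationary variance is sigma^2 / (2 theta) = 1/10.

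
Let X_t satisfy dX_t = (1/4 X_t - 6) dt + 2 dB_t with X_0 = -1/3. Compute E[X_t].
E[X_t] = 24 - 73*exp(t/4)/3

Taking expectations and using E[dB_t] = 0, the mean m(t) = E[X_t] satisfies the ODE m'(t) = a m(t) + b with m(0) = x_0. With a = 1/4, b = -6, x_0 = -1/3, the solution is
  m(t) = x_0 * exp(a t) + (b/a) * (exp(a t) - 1)
       = (-1/3) * exp((1/4) t) + ((-6)/(1/4)) * (exp((1/4) t) - 1)
       = 24 - 73*exp(t/4)/3.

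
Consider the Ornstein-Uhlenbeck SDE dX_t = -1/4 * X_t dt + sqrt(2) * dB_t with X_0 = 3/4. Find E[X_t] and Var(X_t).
E[X_t] = 3*exp(-t/4)/4; Var(X_t) = 4 - 4*exp(-t/2)

The OU SDE dX = -theta X dt + sigma dB admits the integrating factor exp(theta t): d(exp(theta t) X_t) = sigma exp(theta t) dB_t. Integrating from 0 to t:
  X_t = x_0 * exp(-theta t) + sigma * int_0^t exp(-theta (t-s)) dB_s.
The Itô integral has mean 0 and (by the Itô isometry) variance sigma^2 * int_0^t exp(-2 theta (t - s)) ds = sigma^2 * (1 - exp(-2 theta t)) / (2 theta).
With theta = 1/4, sigma = sqrt(2), x_0 = 3/4:
  E[X_t] = 3/4 * exp(-1/4 t) = 3*exp(-t/4)/4
  Var(X_t) = (sqrt(2))^2 * (1 - exp(-2*1/4 t)) / (2 * 1/4) = 4 - 4*exp(-t/2).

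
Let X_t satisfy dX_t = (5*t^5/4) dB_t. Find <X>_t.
<X>_t = 25*t^11/176

For an Itô process dX_t = a(t) dt + b(t) dB_t, the quadratic variation is <X>_t = int_0^t b(s)^2 ds (the drift term does not contribute). Here b(s) = 5*s^5/4, so
  b(s)^2 = 25*s^10/16.
Integrating from 0 to t:
  <X>_t = int_0^t (25*s^10/16) ds = 25*t^11/176.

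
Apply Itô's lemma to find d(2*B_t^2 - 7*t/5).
d(2*B_t^2 - 7*t/5) = (3/5) dt + (4*B_t) dB_t

Itô's formula for f(t, x): d f(t, B_t) = (f_t + (1/2) f_xx) dt + f_x dB_t. Compute partials of f(t, x) = -7*t/5 + 2*x^2:
  f_t(t,x)  = -7/5
  f_x(t,x)  = 4*x
  f_xx(t,x) = 4
Assemble drift = f_t + (1/2) f_xx = 3/5 and diffusion = f_x = 4*x. Substituting x = B_t:
  d(2*B_t^2 - 7*t/5) = (3/5) dt + (4*B_t) dB_t.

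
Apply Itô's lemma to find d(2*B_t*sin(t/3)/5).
d(2*B_t*sin(t/3)/5) = (2*B_t*cos(t/3)/15) dt + (2*sin(t/3)/5) dB_t

Itô's formula for f(t, x): d f(t, B_t) = (f_t + (1/2) f_xx) dt + f_x dB_t. Compute partials of f(t, x) = 2*x*sin(t/3)/5:
  f_t(t,x)  = 2*x*cos(t/3)/15
  f_x(t,x)  = 2*sin(t/3)/5
  f_xx(t,x) = 0
Assemble drift = f_t + (1/2) f_xx = 2*x*cos(t/3)/15 and diffusion = f_x = 2*sin(t/3)/5. Substituting x = B_t:
  d(2*B_t*sin(t/3)/5) = (2*B_t*cos(t/3)/15) dt + (2*sin(t/3)/5) dB_t.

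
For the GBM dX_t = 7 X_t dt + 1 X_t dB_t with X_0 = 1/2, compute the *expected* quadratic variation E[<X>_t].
E[<X>_t] = exp(15*t)/60 - 1/60

<X>_t = int_0^t (1 * X_s)^2 ds. Taking expectation inside the integral: E[<X>_t] = 1^2 * int_0^t E[X_s^2] ds. For GBM, E[X_s^2] = x_0^2 * exp((2 mu + sigma^2) s). Integrating:
  E[<X>_t] = 1^2 * (1/2)^2 * (exp((2*7 + 1^2) t) - 1) / (2*7 + 1^2)
           = 1^2 * (1/2)^2 * (exp(15 t) - 1) / 15 = exp(15*t)/60 - 1/60.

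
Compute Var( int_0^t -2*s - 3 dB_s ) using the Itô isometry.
Var = t*(4*t^2 + 18*t + 27)/3

The Itô integral of a deterministic integrand f(s) has mean 0 because each increment f(s) * (B_{s+ds} - B_s) has mean 0. By the Itô isometry:
  Var( int_0^t f(s) dB_s ) = E[ (int_0^t f(s) dB_s)^2 ] = int_0^t f(s)^2 ds.
Here f(s) = -2*s - 3, so f(s)^2 = (2*s + 3)^2. Integrate:
  int_0^t ((2*s + 3)^2) ds = t*(4*t^2 + 18*t + 27)/3.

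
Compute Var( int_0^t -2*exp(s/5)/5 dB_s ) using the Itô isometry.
Var = 2*exp(2*t/5)/5 - 2/5

The Itô integral of a deterministic integrand f(s) has mean 0 because each increment f(s) * (B_{s+ds} - B_s) has mean 0. By the Itô isometry:
  Var( int_0^t f(s) dB_s ) = E[ (int_0^t f(s) dB_s)^2 ] = int_0^t f(s)^2 ds.
Here f(s) = -2*exp(s/5)/5, so f(s)^2 = 4*exp(2*s/5)/25. Integrate:
  int_0^t (4*exp(2*s/5)/25) ds = 2*exp(2*t/5)/5 - 2/5.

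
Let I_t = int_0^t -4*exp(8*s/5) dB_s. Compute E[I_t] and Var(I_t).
E[I_t] = 0; Var(I_t) = 5*exp(16*t/5) - 5

The Itô integral of a deterministic integrand f(s) has mean 0 because each increment f(s) * (B_{s+ds} - B_s) has mean 0. By the Itô isometry:
  Var( int_0^t f(s) dB_s ) = E[ (int_0^t f(s) dB_s)^2 ] = int_0^t f(s)^2 ds.
Here f(s) = -4*exp(8*s/5), so f(s)^2 = 16*exp(16*s/5). Integrate:
  int_0^t (16*exp(16*s/5)) ds = 5*exp(16*t/5) - 5.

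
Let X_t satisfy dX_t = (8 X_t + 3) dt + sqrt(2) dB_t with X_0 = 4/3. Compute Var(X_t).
Var(X_t) = exp(16*t)/8 - 1/8

The variance V(t) = Var(X_t) satisfies V'(t) = 2 a V(t) + c^2 with V(0) = 0 (drift coefficient is linear in X, diffusion is constant). With a = 8, c = sqrt(2), the solution is
  V(t) = (c^2 / (2 a)) * (exp(2 a t) - 1)
       = (sqrt(2)^2 / (2*8)) * (exp(16 t) - 1)
       = exp(16*t)/8 - 1/8.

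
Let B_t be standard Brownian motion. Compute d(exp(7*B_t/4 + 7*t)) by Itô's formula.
d(exp(7*B_t/4 + 7*t)) = (273*exp(7*B_t/4 + 7*t)/32) dt + (7*exp(7*B_t/4 + 7*t)/4) dB_t

Itô's formula for f(t, x): d f(t, B_t) = (f_t + (1/2) f_xx) dt + f_x dB_t. Compute partials of f(t, x) = exp(7*t + 7*x/4):
  f_t(t,x)  = 7*exp(7*t + 7*x/4)
  f_x(t,x)  = 7*exp(7*t + 7*x/4)/4
  f_xx(t,x) = 49*exp(7*t + 7*x/4)/16
Assemble drift = f_t + (1/2) f_xx = 273*exp(7*t + 7*x/4)/32 and diffusion = f_x = 7*exp(7*t + 7*x/4)/4. Substituting x = B_t:
  d(exp(7*B_t/4 + 7*t)) = (273*exp(7*B_t/4 + 7*t)/32) dt + (7*exp(7*B_t/4 + 7*t)/4) dB_t.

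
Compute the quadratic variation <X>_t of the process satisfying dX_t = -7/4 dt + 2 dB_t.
<X>_t = 4*t

For an Itô process dX_t = a(t) dt + b(t) dB_t, the quadratic variation is <X>_t = int_0^t b(s)^2 ds (the drift term does not contribute). Here b(s) = 2, so
  b(s)^2 = 4.
Integrating from 0 to t:
  <X>_t = int_0^t (4) ds = 4*t.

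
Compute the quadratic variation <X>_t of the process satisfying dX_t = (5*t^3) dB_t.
<X>_t = 25*t^7/7

For an Itô process dX_t = a(t) dt + b(t) dB_t, the quadratic variation is <X>_t = int_0^t b(s)^2 ds (the drift term does not contribute). Here b(s) = 5*s^3, so
  b(s)^2 = 25*s^6.
Integrating from 0 to t:
  <X>_t = int_0^t (25*s^6) ds = 25*t^7/7.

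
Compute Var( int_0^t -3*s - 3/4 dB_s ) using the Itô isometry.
Var = 3*t*(16*t^2 + 12*t + 3)/16

The Itô integral of a deterministic integrand f(s) has mean 0 because each increment f(s) * (B_{s+ds} - B_s) has mean 0. By the Itô isometry:
  Var( int_0^t f(s) dB_s ) = E[ (int_0^t f(s) dB_s)^2 ] = int_0^t f(s)^2 ds.
Here f(s) = -3*s - 3/4, so f(s)^2 = 9*(4*s + 1)^2/16. Integrate:
  int_0^t (9*(4*s + 1)^2/16) ds = 3*t*(16*t^2 + 12*t + 3)/16.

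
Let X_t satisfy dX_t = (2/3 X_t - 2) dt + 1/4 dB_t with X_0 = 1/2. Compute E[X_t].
E[X_t] = 3 - 5*exp(2*t/3)/2

Taking expectations and using E[dB_t] = 0, the mean m(t) = E[X_t] satisfies the ODE m'(t) = a m(t) + b with m(0) = x_0. With a = 2/3, b = -2, x_0 = 1/2, the solution is
  m(t) = x_0 * exp(a t) + (b/a) * (exp(a t) - 1)
       = (1/2) * exp((2/3) t) + ((-2)/(2/3)) * (exp((2/3) t) - 1)
       = 3 - 5*exp(2*t/3)/2.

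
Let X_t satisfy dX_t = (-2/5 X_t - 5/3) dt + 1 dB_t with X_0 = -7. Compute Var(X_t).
Var(X_t) = 5/4 - 5*exp(-4*t/5)/4

The variance V(t) = Var(X_t) satisfies V'(t) = 2 a V(t) + c^2 with V(0) = 0 (drift coefficient is linear in X, diffusion is constant). With a = -2/5, c = 1, the solution is
  V(t) = (c^2 / (2 a)) * (exp(2 a t) - 1)
       = (1^2 / (2*(-2/5))) * (exp((-4/5) t) - 1)
       = 5/4 - 5*exp(-4*t/5)/4.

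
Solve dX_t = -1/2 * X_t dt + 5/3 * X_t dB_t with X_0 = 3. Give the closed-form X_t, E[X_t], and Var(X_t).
X_t = 3 * exp((-17/9) t + (5/3) B_t); E[X_t] = 3*exp(-t/2); Var(X_t) = (9*exp(25*t/9) - 9)*exp(-t)

For GBM dX = mu X dt + sigma X dB with X_0 = x_0, apply Itô to Y = log X: dY = (mu - sigma^2/2) dt + sigma dB, so Y_t = log(x_0) + (mu - sigma^2/2) t + sigma B_t and hence X_t = x_0 * exp((mu - sigma^2/2) t + sigma B_t).
With mu = -1/2, sigma = 5/3, x_0 = 3, this gives:
  X_t = 3 * exp((-17/9) * t + (5/3) * B_t).
Since sigma*B_t ~ Normal(0, sigma^2 t), E[exp(sigma*B_t)] = exp(sigma^2 t / 2); so E[X_t] = x_0 * exp((mu - sigma^2/2) t) * exp(sigma^2 t / 2) = x_0 * exp(mu t) = 3*exp(-t/2).
Var(X_t) = E[X_t^2] - (E[X_t])^2 = x_0^2 * exp(2 mu t) * (exp(sigma^2 t) - 1) = (9*exp(25*t/9) - 9)*exp(-t).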